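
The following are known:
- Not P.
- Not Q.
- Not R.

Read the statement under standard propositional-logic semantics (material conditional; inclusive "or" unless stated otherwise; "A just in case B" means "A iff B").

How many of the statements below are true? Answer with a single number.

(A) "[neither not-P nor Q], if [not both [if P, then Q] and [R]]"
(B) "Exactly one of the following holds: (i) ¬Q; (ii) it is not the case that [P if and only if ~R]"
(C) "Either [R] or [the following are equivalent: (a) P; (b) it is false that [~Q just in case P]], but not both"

0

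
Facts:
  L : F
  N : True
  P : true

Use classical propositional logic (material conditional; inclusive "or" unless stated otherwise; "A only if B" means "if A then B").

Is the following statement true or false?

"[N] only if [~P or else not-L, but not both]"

true

Values: N=T, P=T, L=F.
This is N → (¬P ⊕ ¬L).

¬P = ¬T = F
¬L = ¬F = T
¬P ⊕ ¬L = F ⊕ T = T
N → (¬P ⊕ ¬L) = T → T = T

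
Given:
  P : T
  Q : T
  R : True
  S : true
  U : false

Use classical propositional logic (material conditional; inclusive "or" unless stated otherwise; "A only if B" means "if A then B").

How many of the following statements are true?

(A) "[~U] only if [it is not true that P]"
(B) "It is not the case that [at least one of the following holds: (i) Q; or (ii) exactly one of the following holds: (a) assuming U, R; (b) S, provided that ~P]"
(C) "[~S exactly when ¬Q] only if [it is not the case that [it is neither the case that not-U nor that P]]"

(A): Parsed as ~U -> ~P

~U = ~F = T
~P = ~T = F
~U -> ~P = T -> F = F
Hence (A) is false.

(B): Parsed as ~(Q | ((U -> R) xor (~P -> S)))

U -> R = F -> T = T
~P = ~T = F
~P -> S = F -> T = T
(U -> R) xor (~P -> S) = T xor T = F
Q | ((U -> R) xor (~P -> S)) = T | F = T
~(Q | ((U -> R) xor (~P -> S))) = ~T = F
Hence (B) is false.

(C): This is (~S <-> ~Q) -> ~(~U nor P).

~S = ~T = F
~Q = ~T = F
~S <-> ~Q = F <-> F = T
~U = ~F = T
~U nor P = T nor T = F
~(~U nor P) = ~F = T
(~S <-> ~Q) -> ~(~U nor P) = T -> T = T
Thus (C) is true.

Count: 1.

1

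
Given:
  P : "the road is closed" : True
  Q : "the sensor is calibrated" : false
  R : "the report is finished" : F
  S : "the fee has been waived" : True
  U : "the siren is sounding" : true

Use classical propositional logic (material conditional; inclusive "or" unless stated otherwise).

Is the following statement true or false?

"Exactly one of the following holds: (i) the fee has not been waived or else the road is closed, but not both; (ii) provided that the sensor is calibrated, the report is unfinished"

Values: S=T, P=T, Q=F, R=F.
This is (~S xor P) xor (Q -> ~R).

~S = ~T = F
~S xor P = F xor T = T
~R = ~F = T
Q -> ~R = F -> T = T
(~S xor P) xor (Q -> ~R) = T xor T = F

false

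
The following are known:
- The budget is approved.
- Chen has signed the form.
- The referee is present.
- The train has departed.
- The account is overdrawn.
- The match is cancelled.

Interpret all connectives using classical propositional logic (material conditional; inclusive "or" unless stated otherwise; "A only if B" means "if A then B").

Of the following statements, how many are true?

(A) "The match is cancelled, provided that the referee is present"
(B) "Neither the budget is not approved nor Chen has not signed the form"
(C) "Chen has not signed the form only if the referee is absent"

3

Let N = "the referee is present" (T), L = "the match is cancelled" (T), R = "the budget is approved" (T), H = "Chen has signed the form" (T).

(A): Parsed as N -> L

N -> L = T -> T = T
Hence (A) is true.

(B): In symbols: ~R nor ~H

~R = ~T = F
~H = ~T = F
~R nor ~H = F nor F = T
Hence (B) is true.

(C): In symbols: ~H -> ~N

~H = ~T = F
~N = ~T = F
~H -> ~N = F -> F = T
Hence (C) is true.

3 of the 3 statements are true ((A), (B), (C)).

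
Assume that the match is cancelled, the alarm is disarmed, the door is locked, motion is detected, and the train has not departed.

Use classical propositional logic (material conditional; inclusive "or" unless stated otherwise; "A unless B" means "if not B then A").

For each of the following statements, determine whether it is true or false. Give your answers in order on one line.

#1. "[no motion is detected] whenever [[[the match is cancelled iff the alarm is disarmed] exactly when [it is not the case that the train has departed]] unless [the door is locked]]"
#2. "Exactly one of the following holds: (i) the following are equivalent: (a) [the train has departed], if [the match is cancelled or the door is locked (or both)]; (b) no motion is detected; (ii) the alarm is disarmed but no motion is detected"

#1 false / #2 true

Let P = "the match is cancelled" (T), Q = "the alarm is armed" (F), U = "the train has departed" (F), R = "the door is locked" (T), S = "motion is detected" (T).

#1: Formalization: (((P <-> ~Q) <-> ~U) | R) -> ~S

~Q = ~F = T
P <-> ~Q = T <-> T = T
~U = ~F = T
(P <-> ~Q) <-> ~U = T <-> T = T
((P <-> ~Q) <-> ~U) | R = T | T = T
~S = ~T = F
(((P <-> ~Q) <-> ~U) | R) -> ~S = T -> F = F
Thus #1 is false.

#2: Parsed as (((P | R) -> U) <-> ~S) xor (~Q & ~S)

P | R = T | T = T
(P | R) -> U = T -> F = F
~S = ~T = F
((P | R) -> U) <-> ~S = F <-> F = T
~Q = ~F = T
~S = ~T = F
~Q & ~S = T & F = F
(((P | R) -> U) <-> ~S) xor (~Q & ~S) = T xor F = T
Hence #2 is true.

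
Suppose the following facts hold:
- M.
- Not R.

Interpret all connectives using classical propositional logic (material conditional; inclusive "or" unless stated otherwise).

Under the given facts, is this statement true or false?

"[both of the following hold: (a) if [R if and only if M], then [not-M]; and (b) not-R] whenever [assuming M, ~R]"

In symbols: (M -> ~R) -> (((R <-> M) -> ~M) & ~R)

~R = ~F = T
M -> ~R = T -> T = T
R <-> M = F <-> T = F
~M = ~T = F
(R <-> M) -> ~M = F -> F = T
~R = ~F = T
((R <-> M) -> ~M) & ~R = T & T = T
(M -> ~R) -> (((R <-> M) -> ~M) & ~R) = T -> T = T

The statement is true.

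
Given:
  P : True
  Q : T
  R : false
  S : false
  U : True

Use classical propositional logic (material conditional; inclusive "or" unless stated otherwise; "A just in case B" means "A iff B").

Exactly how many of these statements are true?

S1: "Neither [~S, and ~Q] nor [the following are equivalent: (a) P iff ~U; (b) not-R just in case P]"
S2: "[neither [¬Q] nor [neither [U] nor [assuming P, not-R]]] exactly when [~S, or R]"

2

S1: Formalization: (~S & ~Q) nor ((P <-> ~U) <-> (~R <-> P))

~S = ~F = T
~Q = ~T = F
~S & ~Q = T & F = F
~U = ~T = F
P <-> ~U = T <-> F = F
~R = ~F = T
~R <-> P = T <-> T = T
(P <-> ~U) <-> (~R <-> P) = F <-> T = F
(~S & ~Q) nor ((P <-> ~U) <-> (~R <-> P)) = F nor F = T
Hence S1 is true.

S2: Formalization: (~Q nor (U nor (P -> ~R))) <-> (~S | R)

~Q = ~T = F
~R = ~F = T
P -> ~R = T -> T = T
U nor (P -> ~R) = T nor T = F
~Q nor (U nor (P -> ~R)) = F nor F = T
~S = ~F = T
~S | R = T | F = T
(~Q nor (U nor (P -> ~R))) <-> (~S | R) = T <-> T = T
So S2 is true.

True statements: 2 (S1, S2).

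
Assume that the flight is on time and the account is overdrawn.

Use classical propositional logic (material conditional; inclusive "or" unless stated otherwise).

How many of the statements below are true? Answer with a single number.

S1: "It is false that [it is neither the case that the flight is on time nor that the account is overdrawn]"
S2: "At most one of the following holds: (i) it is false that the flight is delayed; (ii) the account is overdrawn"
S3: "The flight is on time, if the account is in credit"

Let P = "the flight is delayed" (F), Q = "the account is overdrawn" (T).

S1: This is ¬(¬P ↓ Q).

¬P = ¬F = T
¬P ↓ Q = T ↓ T = F
¬(¬P ↓ Q) = ¬F = T
Hence S1 is true.

S2: This is ¬P ↑ Q.

¬P = ¬F = T
¬P ↑ Q = T ↑ T = F
Hence S2 is false.

S3: In symbols: ¬Q → ¬P

¬Q = ¬T = F
¬P = ¬F = T
¬Q → ¬P = F → T = T
Hence S3 is true.

2 of the 3 statements are true.

2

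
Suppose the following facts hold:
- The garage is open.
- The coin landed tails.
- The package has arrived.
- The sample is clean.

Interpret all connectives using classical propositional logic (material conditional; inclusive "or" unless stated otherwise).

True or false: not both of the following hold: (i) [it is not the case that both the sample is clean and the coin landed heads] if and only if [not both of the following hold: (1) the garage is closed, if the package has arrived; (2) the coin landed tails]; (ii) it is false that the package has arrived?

true

Let S = "the sample is contaminated" (F), Q = "the coin landed heads" (F), R = "the package has arrived" (T), P = "the garage is closed" (F).
Parsed as ((~S nand Q) <-> ((R -> P) nand ~Q)) nand ~R

~S = ~F = T
~S nand Q = T nand F = T
R -> P = T -> F = F
~Q = ~F = T
(R -> P) nand ~Q = F nand T = T
(~S nand Q) <-> ((R -> P) nand ~Q) = T <-> T = T
~R = ~T = F
((~S nand Q) <-> ((R -> P) nand ~Q)) nand ~R = T nand F = T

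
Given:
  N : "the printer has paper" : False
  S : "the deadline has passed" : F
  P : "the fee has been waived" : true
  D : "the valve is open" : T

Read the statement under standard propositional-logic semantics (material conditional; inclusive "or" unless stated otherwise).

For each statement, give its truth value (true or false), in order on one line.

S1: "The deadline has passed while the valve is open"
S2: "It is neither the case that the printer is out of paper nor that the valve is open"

S1 False; S2 False

S1: Parsed as S ∧ D

S ∧ D = F ∧ T = F
So S1 is false.

S2: In symbols: ¬N ↓ D

¬N = ¬F = T
¬N ↓ D = T ↓ T = F
Hence S2 is false.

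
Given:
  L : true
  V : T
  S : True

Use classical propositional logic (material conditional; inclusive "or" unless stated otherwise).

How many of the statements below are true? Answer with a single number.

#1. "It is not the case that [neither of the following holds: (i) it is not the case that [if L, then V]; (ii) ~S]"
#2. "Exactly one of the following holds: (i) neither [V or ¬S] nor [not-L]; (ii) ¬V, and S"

#1: Formalization: not (not (L -> V) nor not S)

L -> V = True -> True = True
not (L -> V) = not True = False
not S = not True = False
not (L -> V) nor not S = False nor False = True
not (not (L -> V) nor not S) = not True = False
So #1 is false.

#2: Formalization: ((V or not S) nor not L) xor (not V and S)

not S = not True = False
V or not S = True or False = True
not L = not True = False
(V or not S) nor not L = True nor False = False
not V = not True = False
not V and S = False and True = False
((V or not S) nor not L) xor (not V and S) = False xor False = False
Hence #2 is false.

Count: 0.

0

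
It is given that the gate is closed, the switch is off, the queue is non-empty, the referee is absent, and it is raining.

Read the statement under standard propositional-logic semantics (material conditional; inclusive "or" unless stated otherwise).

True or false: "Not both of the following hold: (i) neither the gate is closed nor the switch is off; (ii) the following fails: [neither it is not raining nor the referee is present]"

true

Let P = "the gate is open" (False), Q = "the switch is on" (False), U = "it is raining" (True), S = "the referee is present" (False).
Parsed as (not P nor not Q) nand not (not U nor S)

not P = not False = True
not Q = not False = True
not P nor not Q = True nor True = False
not U = not True = False
not U nor S = False nor False = True
not (not U nor S) = not True = False
(not P nor not Q) nand not (not U nor S) = False nand False = True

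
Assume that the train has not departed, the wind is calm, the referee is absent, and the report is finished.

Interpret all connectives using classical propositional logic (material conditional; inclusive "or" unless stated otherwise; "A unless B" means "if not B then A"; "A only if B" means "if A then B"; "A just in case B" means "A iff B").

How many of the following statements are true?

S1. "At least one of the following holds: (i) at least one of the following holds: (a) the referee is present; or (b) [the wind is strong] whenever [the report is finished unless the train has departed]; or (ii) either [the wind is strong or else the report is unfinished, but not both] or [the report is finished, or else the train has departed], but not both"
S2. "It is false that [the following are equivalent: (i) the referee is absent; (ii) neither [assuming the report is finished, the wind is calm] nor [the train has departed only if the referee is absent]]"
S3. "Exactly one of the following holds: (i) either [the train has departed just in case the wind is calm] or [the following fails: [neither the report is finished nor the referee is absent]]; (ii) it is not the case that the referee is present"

Let R = "the referee is present" (False), S = "the report is finished" (True), P = "the train has departed" (False), Q = "the wind is strong" (False).

S1: Formalization: (R or ((S or P) -> Q)) or ((Q xor not S) xor (S or P))

S or P = True or False = True
(S or P) -> Q = True -> False = False
R or ((S or P) -> Q) = False or False = False
not S = not True = False
Q xor not S = False xor False = False
S or P = True or False = True
(Q xor not S) xor (S or P) = False xor True = True
(R or ((S or P) -> Q)) or ((Q xor not S) xor (S or P)) = False or True = True
Thus S1 is true.

S2: This is not (not R iff ((S -> not Q) nor (P -> not R))).

not R = not False = True
not Q = not False = True
S -> not Q = True -> True = True
not R = not False = True
P -> not R = False -> True = True
(S -> not Q) nor (P -> not R) = True nor True = False
not R iff ((S -> not Q) nor (P -> not R)) = True iff False = False
not (not R iff ((S -> not Q) nor (P -> not R))) = not False = True
Hence S2 is true.

S3: In symbols: ((P iff not Q) or not (S nor not R)) xor not R

not Q = not False = True
P iff not Q = False iff True = False
not R = not False = True
S nor not R = True nor True = False
not (S nor not R) = not False = True
(P iff not Q) or not (S nor not R) = False or True = True
not R = not False = True
((P iff not Q) or not (S nor not R)) xor not R = True xor True = False
Thus S3 is false.

True statements: 2.

2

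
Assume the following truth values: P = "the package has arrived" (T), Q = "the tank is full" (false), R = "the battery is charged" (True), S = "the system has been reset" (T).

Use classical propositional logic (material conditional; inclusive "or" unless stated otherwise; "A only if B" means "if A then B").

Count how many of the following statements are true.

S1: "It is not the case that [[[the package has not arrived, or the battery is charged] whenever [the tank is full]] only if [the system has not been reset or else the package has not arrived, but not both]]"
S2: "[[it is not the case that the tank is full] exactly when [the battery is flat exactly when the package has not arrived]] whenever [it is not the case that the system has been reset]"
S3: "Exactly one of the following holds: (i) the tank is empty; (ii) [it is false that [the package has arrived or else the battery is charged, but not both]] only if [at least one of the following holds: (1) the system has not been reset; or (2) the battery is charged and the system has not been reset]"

S1: This is not ((Q -> (not P or R)) -> (not S xor not P)).

not P = not True = False
not P or R = False or True = True
Q -> (not P or R) = False -> True = True
not S = not True = False
not P = not True = False
not S xor not P = False xor False = False
(Q -> (not P or R)) -> (not S xor not P) = True -> False = False
not ((Q -> (not P or R)) -> (not S xor not P)) = not False = True
Thus S1 is true.

S2: This is not S -> (not Q iff (not R iff not P)).

not S = not True = False
not Q = not False = True
not R = not True = False
not P = not True = False
not R iff not P = False iff False = True
not Q iff (not R iff not P) = True iff True = True
not S -> (not Q iff (not R iff not P)) = False -> True = True
Hence S2 is true.

S3: Formalization: not Q xor (not (P xor R) -> (not S or (R and not S)))

not Q = not False = True
P xor R = True xor True = False
not (P xor R) = not False = True
not S = not True = False
not S = not True = False
R and not S = True and False = False
not S or (R and not S) = False or False = False
not (P xor R) -> (not S or (R and not S)) = True -> False = False
not Q xor (not (P xor R) -> (not S or (R and not S))) = True xor False = True
Thus S3 is true.

3 of the 3 statements are true (S1, S2, S3).

3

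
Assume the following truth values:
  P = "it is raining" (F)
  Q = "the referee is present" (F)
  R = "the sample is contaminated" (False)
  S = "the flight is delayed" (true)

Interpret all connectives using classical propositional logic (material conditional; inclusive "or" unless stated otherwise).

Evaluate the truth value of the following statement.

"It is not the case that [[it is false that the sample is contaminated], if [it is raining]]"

False

Values: P=F, R=F.
This is ~(P -> ~R).

~R = ~F = T
P -> ~R = F -> T = T
~(P -> ~R) = ~T = F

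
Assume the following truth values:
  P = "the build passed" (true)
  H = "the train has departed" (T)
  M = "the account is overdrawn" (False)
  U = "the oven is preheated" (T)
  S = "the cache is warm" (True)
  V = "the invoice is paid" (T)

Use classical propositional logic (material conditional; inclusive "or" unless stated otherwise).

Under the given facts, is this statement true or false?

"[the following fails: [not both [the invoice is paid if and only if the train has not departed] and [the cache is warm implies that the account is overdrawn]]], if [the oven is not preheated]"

True.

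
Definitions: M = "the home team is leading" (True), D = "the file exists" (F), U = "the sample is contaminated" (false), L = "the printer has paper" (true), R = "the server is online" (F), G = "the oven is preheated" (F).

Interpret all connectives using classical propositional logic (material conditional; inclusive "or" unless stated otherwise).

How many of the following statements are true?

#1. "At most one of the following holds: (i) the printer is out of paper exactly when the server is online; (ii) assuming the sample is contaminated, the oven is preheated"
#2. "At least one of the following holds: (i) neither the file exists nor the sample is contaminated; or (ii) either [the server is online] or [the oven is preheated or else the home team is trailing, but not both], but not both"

1

#1: This is (¬L ↔ R) ↑ (U → G).

¬L = ¬T = F
¬L ↔ R = F ↔ F = T
U → G = F → F = T
(¬L ↔ R) ↑ (U → G) = T ↑ T = F
Thus #1 is false.

#2: Parsed as (D ↓ U) ∨ (R ⊕ (G ⊕ ¬M))

D ↓ U = F ↓ F = T
¬M = ¬T = F
G ⊕ ¬M = F ⊕ F = F
R ⊕ (G ⊕ ¬M) = F ⊕ F = F
(D ↓ U) ∨ (R ⊕ (G ⊕ ¬M)) = T ∨ F = T
Hence #2 is true.

True statements: 1 (#2).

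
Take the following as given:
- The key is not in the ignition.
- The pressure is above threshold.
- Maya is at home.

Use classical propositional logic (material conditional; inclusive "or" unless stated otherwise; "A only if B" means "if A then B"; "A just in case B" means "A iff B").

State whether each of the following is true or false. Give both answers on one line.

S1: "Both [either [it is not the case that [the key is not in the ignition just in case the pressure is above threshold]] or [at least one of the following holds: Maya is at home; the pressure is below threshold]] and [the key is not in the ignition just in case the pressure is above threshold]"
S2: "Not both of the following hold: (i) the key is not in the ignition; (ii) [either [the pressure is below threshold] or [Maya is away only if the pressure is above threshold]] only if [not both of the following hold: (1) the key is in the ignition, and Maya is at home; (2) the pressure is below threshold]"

S1 True / S2 False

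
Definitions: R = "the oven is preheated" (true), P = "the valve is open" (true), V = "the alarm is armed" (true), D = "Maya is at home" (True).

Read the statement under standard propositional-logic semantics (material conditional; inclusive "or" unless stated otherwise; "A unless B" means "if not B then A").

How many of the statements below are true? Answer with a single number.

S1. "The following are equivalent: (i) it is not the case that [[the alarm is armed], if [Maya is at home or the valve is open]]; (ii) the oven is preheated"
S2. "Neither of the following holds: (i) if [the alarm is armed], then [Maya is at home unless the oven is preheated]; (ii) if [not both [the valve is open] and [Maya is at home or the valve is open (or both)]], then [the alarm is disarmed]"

S1: Parsed as ¬((D ∨ P) → V) ↔ R

D ∨ P = T ∨ T = T
(D ∨ P) → V = T → T = T
¬((D ∨ P) → V) = ¬T = F
¬((D ∨ P) → V) ↔ R = F ↔ T = F
So S1 is false.

S2: Formalization: (V → (D ∨ R)) ↓ ((P ↑ (D ∨ P)) → ¬V)

D ∨ R = T ∨ T = T
V → (D ∨ R) = T → T = T
D ∨ P = T ∨ T = T
P ↑ (D ∨ P) = T ↑ T = F
¬V = ¬T = F
(P ↑ (D ∨ P)) → ¬V = F → F = T
(V → (D ∨ R)) ↓ ((P ↑ (D ∨ P)) → ¬V) = T ↓ T = F
Hence S2 is false.

Count: 0.

0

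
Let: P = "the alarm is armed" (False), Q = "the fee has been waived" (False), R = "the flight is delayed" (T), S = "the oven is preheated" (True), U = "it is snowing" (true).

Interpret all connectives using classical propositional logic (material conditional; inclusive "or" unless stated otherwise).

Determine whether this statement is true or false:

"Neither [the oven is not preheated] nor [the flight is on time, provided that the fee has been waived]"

false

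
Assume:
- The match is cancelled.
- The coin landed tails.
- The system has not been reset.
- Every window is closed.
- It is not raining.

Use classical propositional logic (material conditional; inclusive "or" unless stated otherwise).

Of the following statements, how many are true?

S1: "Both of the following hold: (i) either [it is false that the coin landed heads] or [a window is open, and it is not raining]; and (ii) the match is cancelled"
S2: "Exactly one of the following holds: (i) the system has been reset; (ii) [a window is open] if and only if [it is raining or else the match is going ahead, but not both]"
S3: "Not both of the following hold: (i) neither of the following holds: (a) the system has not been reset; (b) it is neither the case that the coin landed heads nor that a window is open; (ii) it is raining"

Let Q = "the coin landed heads" (F), S = "a window is open" (F), U = "it is raining" (F), P = "the match is cancelled" (T), R = "the system has been reset" (F).

S1: Parsed as (¬Q ∨ (S ∧ ¬U)) ∧ P

¬Q = ¬F = T
¬U = ¬F = T
S ∧ ¬U = F ∧ T = F
¬Q ∨ (S ∧ ¬U) = T ∨ F = T
(¬Q ∨ (S ∧ ¬U)) ∧ P = T ∧ T = T
Thus S1 is true.

S2: This is R ⊕ (S ↔ (U ⊕ ¬P)).

¬P = ¬T = F
U ⊕ ¬P = F ⊕ F = F
S ↔ (U ⊕ ¬P) = F ↔ F = T
R ⊕ (S ↔ (U ⊕ ¬P)) = F ⊕ T = T
Hence S2 is true.

S3: Formalization: (¬R ↓ (Q ↓ S)) ↑ U

¬R = ¬F = T
Q ↓ S = F ↓ F = T
¬R ↓ (Q ↓ S) = T ↓ T = F
(¬R ↓ (Q ↓ S)) ↑ U = F ↑ F = T
So S3 is true.

3 of the 3 statements are true (S1, S2, S3).

3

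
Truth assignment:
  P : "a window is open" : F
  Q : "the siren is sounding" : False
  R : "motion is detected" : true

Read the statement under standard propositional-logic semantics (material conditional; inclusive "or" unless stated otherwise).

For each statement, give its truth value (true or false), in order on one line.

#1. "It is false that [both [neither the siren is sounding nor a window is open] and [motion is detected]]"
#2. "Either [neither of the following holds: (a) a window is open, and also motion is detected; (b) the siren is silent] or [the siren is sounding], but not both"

#1 false, #2 false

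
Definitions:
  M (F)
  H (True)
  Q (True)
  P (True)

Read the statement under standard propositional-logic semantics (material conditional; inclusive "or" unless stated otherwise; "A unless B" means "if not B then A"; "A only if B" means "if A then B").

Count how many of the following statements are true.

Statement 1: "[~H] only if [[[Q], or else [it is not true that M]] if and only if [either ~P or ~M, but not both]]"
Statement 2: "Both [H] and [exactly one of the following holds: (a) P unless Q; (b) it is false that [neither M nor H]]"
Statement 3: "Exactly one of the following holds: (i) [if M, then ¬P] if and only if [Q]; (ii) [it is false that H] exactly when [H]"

Statement 1: In symbols: ¬H → ((Q ∨ ¬M) ↔ (¬P ⊕ ¬M))

¬H = ¬T = F
¬M = ¬F = T
Q ∨ ¬M = T ∨ T = T
¬P = ¬T = F
¬M = ¬F = T
¬P ⊕ ¬M = F ⊕ T = T
(Q ∨ ¬M) ↔ (¬P ⊕ ¬M) = T ↔ T = T
¬H → ((Q ∨ ¬M) ↔ (¬P ⊕ ¬M)) = F → T = T
Hence Statement 1 is true.

Statement 2: Parsed as H ∧ ((P ∨ Q) ⊕ ¬(M ↓ H))

P ∨ Q = T ∨ T = T
M ↓ H = F ↓ T = F
¬(M ↓ H) = ¬F = T
(P ∨ Q) ⊕ ¬(M ↓ H) = T ⊕ T = F
H ∧ ((P ∨ Q) ⊕ ¬(M ↓ H)) = T ∧ F = F
Thus Statement 2 is false.

Statement 3: Formalization: ((M → ¬P) ↔ Q) ⊕ (¬H ↔ H)

¬P = ¬T = F
M → ¬P = F → F = T
(M → ¬P) ↔ Q = T ↔ T = T
¬H = ¬T = F
¬H ↔ H = F ↔ T = F
((M → ¬P) ↔ Q) ⊕ (¬H ↔ H) = T ⊕ F = T
So Statement 3 is true.

Count: 2.

2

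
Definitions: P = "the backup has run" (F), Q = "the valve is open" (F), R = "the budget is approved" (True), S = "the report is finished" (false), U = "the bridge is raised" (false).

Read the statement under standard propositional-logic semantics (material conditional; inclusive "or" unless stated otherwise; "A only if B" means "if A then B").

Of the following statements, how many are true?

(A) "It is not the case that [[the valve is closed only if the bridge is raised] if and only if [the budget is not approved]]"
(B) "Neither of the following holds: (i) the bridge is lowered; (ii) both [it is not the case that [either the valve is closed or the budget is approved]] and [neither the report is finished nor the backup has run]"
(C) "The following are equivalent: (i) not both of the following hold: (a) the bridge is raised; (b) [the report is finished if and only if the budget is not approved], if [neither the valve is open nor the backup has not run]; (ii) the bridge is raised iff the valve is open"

(A): Formalization: ¬((¬Q → U) ↔ ¬R)

¬Q = ¬F = T
¬Q → U = T → F = F
¬R = ¬T = F
(¬Q → U) ↔ ¬R = F ↔ F = T
¬((¬Q → U) ↔ ¬R) = ¬T = F
Hence (A) is false.

(B): In symbols: ¬U ↓ (¬(¬Q ∨ R) ∧ (S ↓ P))

¬U = ¬F = T
¬Q = ¬F = T
¬Q ∨ R = T ∨ T = T
¬(¬Q ∨ R) = ¬T = F
S ↓ P = F ↓ F = T
¬(¬Q ∨ R) ∧ (S ↓ P) = F ∧ T = F
¬U ↓ (¬(¬Q ∨ R) ∧ (S ↓ P)) = T ↓ F = F
Hence (B) is false.

(C): This is (U ↑ ((Q ↓ ¬P) → (S ↔ ¬R))) ↔ (U ↔ Q).

¬P = ¬F = T
Q ↓ ¬P = F ↓ T = F
¬R = ¬T = F
S ↔ ¬R = F ↔ F = T
(Q ↓ ¬P) → (S ↔ ¬R) = F → T = T
U ↑ ((Q ↓ ¬P) → (S ↔ ¬R)) = F ↑ T = T
U ↔ Q = F ↔ F = T
(U ↑ ((Q ↓ ¬P) → (S ↔ ¬R))) ↔ (U ↔ Q) = T ↔ T = T
Hence (C) is true.

True statements: 1.

1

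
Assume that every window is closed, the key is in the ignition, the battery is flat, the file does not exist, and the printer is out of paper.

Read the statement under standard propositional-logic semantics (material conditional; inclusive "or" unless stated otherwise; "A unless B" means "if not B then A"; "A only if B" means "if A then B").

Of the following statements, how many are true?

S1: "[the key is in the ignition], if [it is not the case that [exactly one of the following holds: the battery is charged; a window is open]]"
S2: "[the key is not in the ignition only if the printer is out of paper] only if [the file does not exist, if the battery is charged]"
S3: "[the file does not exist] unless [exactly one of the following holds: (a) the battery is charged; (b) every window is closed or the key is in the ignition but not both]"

Let M = "the battery is charged" (F), P = "a window is open" (F), L = "the key is in the ignition" (T), D = "the printer has paper" (F), W = "the file exists" (F).

S1: Formalization: ¬(M ⊕ P) → L

M ⊕ P = F ⊕ F = F
¬(M ⊕ P) = ¬F = T
¬(M ⊕ P) → L = T → T = T
Hence S1 is true.

S2: Formalization: (¬L → ¬D) → (M → ¬W)

¬L = ¬T = F
¬D = ¬F = T
¬L → ¬D = F → T = T
¬W = ¬F = T
M → ¬W = F → T = T
(¬L → ¬D) → (M → ¬W) = T → T = T
So S2 is true.

S3: Formalization: ¬W ∨ (M ⊕ (¬P ⊕ L))

¬W = ¬F = T
¬P = ¬F = T
¬P ⊕ L = T ⊕ T = F
M ⊕ (¬P ⊕ L) = F ⊕ F = F
¬W ∨ (M ⊕ (¬P ⊕ L)) = T ∨ F = T
Hence S3 is true.

Count: 3.

3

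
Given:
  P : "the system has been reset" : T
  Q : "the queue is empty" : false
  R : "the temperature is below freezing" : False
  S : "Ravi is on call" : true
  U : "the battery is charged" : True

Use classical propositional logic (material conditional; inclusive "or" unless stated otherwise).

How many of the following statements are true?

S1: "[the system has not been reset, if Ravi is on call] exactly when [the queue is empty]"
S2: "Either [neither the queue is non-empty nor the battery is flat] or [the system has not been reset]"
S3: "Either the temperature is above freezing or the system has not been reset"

S1: Parsed as (S -> ~P) <-> Q

~P = ~T = F
S -> ~P = T -> F = F
(S -> ~P) <-> Q = F <-> F = T
Hence S1 is true.

S2: Parsed as (~Q nor ~U) | ~P

~Q = ~F = T
~U = ~T = F
~Q nor ~U = T nor F = F
~P = ~T = F
(~Q nor ~U) | ~P = F | F = F
Hence S2 is false.

S3: In symbols: ~R | ~P

~R = ~F = T
~P = ~T = F
~R | ~P = T | F = T
So S3 is true.

2 of the 3 statements are true (S1, S3).

2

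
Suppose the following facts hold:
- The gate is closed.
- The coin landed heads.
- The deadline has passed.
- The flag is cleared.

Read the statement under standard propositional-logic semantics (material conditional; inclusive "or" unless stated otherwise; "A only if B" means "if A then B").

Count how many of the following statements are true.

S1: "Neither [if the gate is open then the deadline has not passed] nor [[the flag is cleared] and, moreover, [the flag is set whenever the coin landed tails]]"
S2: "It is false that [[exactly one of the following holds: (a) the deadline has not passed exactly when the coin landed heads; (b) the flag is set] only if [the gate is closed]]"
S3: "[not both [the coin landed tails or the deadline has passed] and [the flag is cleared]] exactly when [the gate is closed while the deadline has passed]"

Let P = "the gate is open" (F), R = "the deadline has passed" (T), S = "the flag is set" (F), Q = "the coin landed heads" (T).

S1: Parsed as (P → ¬R) ↓ (¬S ∧ (¬Q → S))

¬R = ¬T = F
P → ¬R = F → F = T
¬S = ¬F = T
¬Q = ¬T = F
¬Q → S = F → F = T
¬S ∧ (¬Q → S) = T ∧ T = T
(P → ¬R) ↓ (¬S ∧ (¬Q → S)) = T ↓ T = F
Hence S1 is false.

S2: Parsed as ¬(((¬R ↔ Q) ⊕ S) → ¬P)

¬R = ¬T = F
¬R ↔ Q = F ↔ T = F
(¬R ↔ Q) ⊕ S = F ⊕ F = F
¬P = ¬F = T
((¬R ↔ Q) ⊕ S) → ¬P = F → T = T
¬(((¬R ↔ Q) ⊕ S) → ¬P) = ¬T = F
Thus S2 is false.

S3: This is ((¬Q ∨ R) ↑ ¬S) ↔ (¬P ∧ R).

¬Q = ¬T = F
¬Q ∨ R = F ∨ T = T
¬S = ¬F = T
(¬Q ∨ R) ↑ ¬S = T ↑ T = F
¬P = ¬F = T
¬P ∧ R = T ∧ T = T
((¬Q ∨ R) ↑ ¬S) ↔ (¬P ∧ R) = F ↔ T = F
Thus S3 is false.

Count: 0.

0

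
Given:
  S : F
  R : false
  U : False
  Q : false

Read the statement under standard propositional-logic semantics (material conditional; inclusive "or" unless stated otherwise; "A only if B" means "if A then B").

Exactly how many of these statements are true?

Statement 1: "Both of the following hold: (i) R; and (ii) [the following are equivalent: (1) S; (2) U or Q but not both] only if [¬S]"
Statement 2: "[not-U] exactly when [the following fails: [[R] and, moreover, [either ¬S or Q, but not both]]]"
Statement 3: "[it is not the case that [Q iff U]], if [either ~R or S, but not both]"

1

Statement 1: Formalization: R and ((S iff (U xor Q)) -> not S)

U xor Q = False xor False = False
S iff (U xor Q) = False iff False = True
not S = not False = True
(S iff (U xor Q)) -> not S = True -> True = True
R and ((S iff (U xor Q)) -> not S) = False and True = False
So Statement 1 is false.

Statement 2: Parsed as not U iff not (R and (not S xor Q))

not U = not False = True
not S = not False = True
not S xor Q = True xor False = True
R and (not S xor Q) = False and True = False
not (R and (not S xor Q)) = not False = True
not U iff not (R and (not S xor Q)) = True iff True = True
Hence Statement 2 is true.

Statement 3: In symbols: (not R xor S) -> not (Q iff U)

not R = not False = True
not R xor S = True xor False = True
Q iff U = False iff False = True
not (Q iff U) = not True = False
(not R xor S) -> not (Q iff U) = True -> False = False
Thus Statement 3 is false.

True statements: 1 (Statement 2).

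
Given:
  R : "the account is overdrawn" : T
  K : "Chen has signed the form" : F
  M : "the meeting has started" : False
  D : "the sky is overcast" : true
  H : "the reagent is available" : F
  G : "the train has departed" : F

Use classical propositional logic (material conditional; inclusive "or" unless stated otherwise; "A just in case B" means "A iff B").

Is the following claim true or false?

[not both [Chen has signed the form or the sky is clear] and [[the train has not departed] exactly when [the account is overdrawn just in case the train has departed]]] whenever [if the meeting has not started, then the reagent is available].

true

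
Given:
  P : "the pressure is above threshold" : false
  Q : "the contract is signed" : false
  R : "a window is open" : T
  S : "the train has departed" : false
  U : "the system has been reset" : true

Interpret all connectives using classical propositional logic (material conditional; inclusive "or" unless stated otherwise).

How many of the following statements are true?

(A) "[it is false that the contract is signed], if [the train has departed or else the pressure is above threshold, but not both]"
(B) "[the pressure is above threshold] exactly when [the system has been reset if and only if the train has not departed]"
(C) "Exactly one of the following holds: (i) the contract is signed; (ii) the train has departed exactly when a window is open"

1

(A): Parsed as (S xor P) -> ~Q

S xor P = F xor F = F
~Q = ~F = T
(S xor P) -> ~Q = F -> T = T
So (A) is true.

(B): This is P <-> (U <-> ~S).

~S = ~F = T
U <-> ~S = T <-> T = T
P <-> (U <-> ~S) = F <-> T = F
So (B) is false.

(C): This is Q xor (S <-> R).

S <-> R = F <-> T = F
Q xor (S <-> R) = F xor F = F
Hence (C) is false.

True statements: 1.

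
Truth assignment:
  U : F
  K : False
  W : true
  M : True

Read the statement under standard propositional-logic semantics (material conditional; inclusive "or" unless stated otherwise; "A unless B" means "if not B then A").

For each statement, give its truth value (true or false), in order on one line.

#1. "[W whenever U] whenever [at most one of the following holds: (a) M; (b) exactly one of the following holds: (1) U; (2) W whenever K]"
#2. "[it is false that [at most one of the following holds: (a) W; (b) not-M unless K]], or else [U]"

#1: Formalization: (M ↑ (U ⊕ (K → W))) → (U → W)

K → W = F → T = T
U ⊕ (K → W) = F ⊕ T = T
M ↑ (U ⊕ (K → W)) = T ↑ T = F
U → W = F → T = T
(M ↑ (U ⊕ (K → W))) → (U → W) = F → T = T
Hence #1 is true.

#2: In symbols: ¬(W ↑ (¬M ∨ K)) ∨ U

¬M = ¬T = F
¬M ∨ K = F ∨ F = F
W ↑ (¬M ∨ K) = T ↑ F = T
¬(W ↑ (¬M ∨ K)) = ¬T = F
¬(W ↑ (¬M ∨ K)) ∨ U = F ∨ F = F
So #2 is false.

#1 T; #2 F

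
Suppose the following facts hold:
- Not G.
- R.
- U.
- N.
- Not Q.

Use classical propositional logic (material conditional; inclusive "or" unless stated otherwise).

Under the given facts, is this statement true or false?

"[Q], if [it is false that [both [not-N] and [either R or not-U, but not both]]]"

False.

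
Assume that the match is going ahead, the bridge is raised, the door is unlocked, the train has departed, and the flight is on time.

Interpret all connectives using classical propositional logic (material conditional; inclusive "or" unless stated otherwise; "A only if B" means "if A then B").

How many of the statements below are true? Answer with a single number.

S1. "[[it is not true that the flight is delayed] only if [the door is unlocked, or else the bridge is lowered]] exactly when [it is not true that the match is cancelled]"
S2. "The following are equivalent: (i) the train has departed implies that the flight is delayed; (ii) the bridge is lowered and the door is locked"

2

Let K = "the flight is delayed" (F), R = "the door is locked" (F), N = "the bridge is raised" (T), V = "the match is cancelled" (F), G = "the train has departed" (T).

S1: In symbols: (¬K → (¬R ∨ ¬N)) ↔ ¬V

¬K = ¬F = T
¬R = ¬F = T
¬N = ¬T = F
¬R ∨ ¬N = T ∨ F = T
¬K → (¬R ∨ ¬N) = T → T = T
¬V = ¬F = T
(¬K → (¬R ∨ ¬N)) ↔ ¬V = T ↔ T = T
So S1 is true.

S2: Parsed as (G → K) ↔ (¬N ∧ R)

G → K = T → F = F
¬N = ¬T = F
¬N ∧ R = F ∧ F = F
(G → K) ↔ (¬N ∧ R) = F ↔ F = T
Hence S2 is true.

Count: 2.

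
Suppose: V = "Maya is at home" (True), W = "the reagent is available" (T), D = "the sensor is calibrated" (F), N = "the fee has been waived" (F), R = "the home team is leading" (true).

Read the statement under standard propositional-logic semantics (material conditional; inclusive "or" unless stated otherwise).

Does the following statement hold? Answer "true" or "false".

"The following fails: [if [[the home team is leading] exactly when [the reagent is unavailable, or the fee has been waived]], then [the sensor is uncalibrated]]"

Values: R=T, W=T, N=F, D=F.
Formalization: ~((R <-> (~W | N)) -> ~D)

~W = ~T = F
~W | N = F | F = F
R <-> (~W | N) = T <-> F = F
~D = ~F = T
(R <-> (~W | N)) -> ~D = F -> T = T
~((R <-> (~W | N)) -> ~D) = ~T = F

false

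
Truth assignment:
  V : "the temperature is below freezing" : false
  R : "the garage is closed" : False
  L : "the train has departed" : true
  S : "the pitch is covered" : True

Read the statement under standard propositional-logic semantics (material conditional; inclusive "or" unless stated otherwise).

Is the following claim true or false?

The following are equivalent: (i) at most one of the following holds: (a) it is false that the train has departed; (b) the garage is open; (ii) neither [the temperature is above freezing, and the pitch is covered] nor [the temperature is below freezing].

This is (¬L ↑ ¬R) ↔ ((¬V ∧ S) ↓ V).

¬L = ¬T = F
¬R = ¬F = T
¬L ↑ ¬R = F ↑ T = T
¬V = ¬F = T
¬V ∧ S = T ∧ T = T
(¬V ∧ S) ↓ V = T ↓ F = F
(¬L ↑ ¬R) ↔ ((¬V ∧ S) ↓ V) = T ↔ F = F

False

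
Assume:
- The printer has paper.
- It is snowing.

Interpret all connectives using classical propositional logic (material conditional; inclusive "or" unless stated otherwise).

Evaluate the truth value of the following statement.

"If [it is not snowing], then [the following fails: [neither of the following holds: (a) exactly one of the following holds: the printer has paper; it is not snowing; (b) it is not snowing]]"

true

Let R = "it is snowing" (True), S = "the printer has paper" (True).
This is not R -> not ((S xor not R) nor not R).

not R = not True = False
not R = not True = False
S xor not R = True xor False = True
not R = not True = False
(S xor not R) nor not R = True nor False = False
not ((S xor not R) nor not R) = not False = True
not R -> not ((S xor not R) nor not R) = False -> True = True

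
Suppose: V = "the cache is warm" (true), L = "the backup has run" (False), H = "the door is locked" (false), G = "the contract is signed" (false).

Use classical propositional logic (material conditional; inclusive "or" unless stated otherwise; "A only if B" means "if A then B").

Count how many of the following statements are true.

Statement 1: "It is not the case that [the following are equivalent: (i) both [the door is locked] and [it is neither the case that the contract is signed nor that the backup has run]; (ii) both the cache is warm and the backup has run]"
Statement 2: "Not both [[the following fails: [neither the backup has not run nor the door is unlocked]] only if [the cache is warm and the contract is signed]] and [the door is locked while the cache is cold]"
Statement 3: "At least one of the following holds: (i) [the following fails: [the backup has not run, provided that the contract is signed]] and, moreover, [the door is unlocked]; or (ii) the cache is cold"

Statement 1: Formalization: not ((H and (G nor L)) iff (V and L))

G nor L = False nor False = True
H and (G nor L) = False and True = False
V and L = True and False = False
(H and (G nor L)) iff (V and L) = False iff False = True
not ((H and (G nor L)) iff (V and L)) = not True = False
So Statement 1 is false.

Statement 2: This is (not (not L nor not H) -> (V and G)) nand (H and not V).

not L = not False = True
not H = not False = True
not L nor not H = True nor True = False
not (not L nor not H) = not False = True
V and G = True and False = False
not (not L nor not H) -> (V and G) = True -> False = False
not V = not True = False
H and not V = False and False = False
(not (not L nor not H) -> (V and G)) nand (H and not V) = False nand False = True
Hence Statement 2 is true.

Statement 3: This is (not (G -> not L) and not H) or not V.

not L = not False = True
G -> not L = False -> True = True
not (G -> not L) = not True = False
not H = not False = True
not (G -> not L) and not H = False and True = False
not V = not True = False
(not (G -> not L) and not H) or not V = False or False = False
Hence Statement 3 is false.

True statements: 1 (Statement 2).

1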